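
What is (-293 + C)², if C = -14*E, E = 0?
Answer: 85849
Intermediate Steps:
C = 0 (C = -14*0 = 0)
(-293 + C)² = (-293 + 0)² = (-293)² = 85849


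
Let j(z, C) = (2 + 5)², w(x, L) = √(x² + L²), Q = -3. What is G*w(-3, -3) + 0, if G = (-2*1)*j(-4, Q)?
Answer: -294*√2 ≈ -415.78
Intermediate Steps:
w(x, L) = √(L² + x²)
j(z, C) = 49 (j(z, C) = 7² = 49)
G = -98 (G = -2*1*49 = -2*49 = -98)
G*w(-3, -3) + 0 = -98*√((-3)² + (-3)²) + 0 = -98*√(9 + 9) + 0 = -294*√2 + 0 = -294*√2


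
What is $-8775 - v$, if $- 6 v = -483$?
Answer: $- \frac{17711}{2} \approx -8855.5$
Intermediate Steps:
$v = \frac{161}{2}$ ($v = \left(- \frac{1}{6}\right) \left(-483\right) = \frac{161}{2} \approx 80.5$)
$-8775 - v = -8775 - \frac{161}{2} = - \frac{17711}{2}$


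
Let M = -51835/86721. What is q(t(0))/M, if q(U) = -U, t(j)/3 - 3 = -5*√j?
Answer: 780489/51835 ≈ 15.057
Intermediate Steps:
t(j) = 9 - 15*√j (t(j) = 9 + 3*(-5*√j) = 9 - 15*√j)
M = -51835/86721 (M = -51835*1/86721 = -51835/86721 ≈ -0.59772)
q(t(0))/M = (-(9 - 15*√0))/(-51835/86721) = -(9 - 15*0)*(-86721/51835) = -(9 + 0)*(-86721/51835) = -1*9*(-86721/51835) = -9*(-86721/51835) = 780489/51835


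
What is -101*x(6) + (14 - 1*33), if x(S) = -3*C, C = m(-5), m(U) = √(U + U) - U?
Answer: 1496 + 303*I*√10 ≈ 1496.0 + 958.17*I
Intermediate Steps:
m(U) = -U + √2*√U (m(U) = √(2*U) - U = √2*√U - U = -U + √2*√U)
C = 5 + I*√10 (C = -1*(-5) + √2*√(-5) = 5 + √2*(I*√5) = 5 + I*√10 ≈ 5.0 + 3.1623*I)
x(S) = -15 - 3*I*√10 (x(S) = -3*(5 + I*√10) = -15 - 3*I*√10)
-101*x(6) + (14 - 1*33) = -101*(-15 - 3*I*√10) + (14 - 1*33) = (1515 + 303*I*√10) + (14 - 33) = (1515 + 303*I*√10) - 19 = 1496 + 303*I*√10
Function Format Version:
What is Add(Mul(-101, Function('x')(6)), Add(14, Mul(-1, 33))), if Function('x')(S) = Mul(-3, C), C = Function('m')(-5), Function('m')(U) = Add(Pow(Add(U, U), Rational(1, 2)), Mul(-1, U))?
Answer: Add(1496, Mul(303, I, Pow(10, Rational(1, 2)))) ≈ Add(1496.0, Mul(958.17, I))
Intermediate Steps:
Function('m')(U) = Add(Mul(-1, U), Mul(Pow(2, Rational(1, 2)), Pow(U, Rational(1, 2)))) (Function('m')(U) = Add(Pow(Mul(2, U), Rational(1, 2)), Mul(-1, U)) = Add(Mul(Pow(2, Rational(1, 2)), Pow(U, Rational(1, 2))), Mul(-1, U)) = Add(Mul(-1, U), Mul(Pow(2, Rational(1, 2)), Pow(U, Rational(1, 2)))))
C = Add(5, Mul(I, Pow(10, Rational(1, 2)))) (C = Add(Mul(-1, -5), Mul(Pow(2, Rational(1, 2)), Pow(-5, Rational(1, 2)))) = Add(5, Mul(Pow(2, Rational(1, 2)), Mul(I, Pow(5, Rational(1, 2))))) = Add(5, Mul(I, Pow(10, Rational(1, 2)))) ≈ Add(5.0000, Mul(3.1623, I)))
Function('x')(S) = Add(-15, Mul(-3, I, Pow(10, Rational(1, 2)))) (Function('x')(S) = Mul(-3, Add(5, Mul(I, Pow(10, Rational(1, 2))))) = Add(-15, Mul(-3, I, Pow(10, Rational(1, 2)))))
Add(Mul(-101, Function('x')(6)), Add(14, Mul(-1, 33))) = Add(Mul(-101, Add(-15, Mul(-3, I, Pow(10, Rational(1, 2))))), Add(14, Mul(-1, 33))) = Add(Add(1515, Mul(303, I, Pow(10, Rational(1, 2)))), Add(14, -33)) = Add(Add(1515, Mul(303, I, Pow(10, Rational(1, 2)))), -19) = Add(1496, Mul(303, I, Pow(10, Rational(1, 2))))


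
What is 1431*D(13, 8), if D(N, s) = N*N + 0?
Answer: 241839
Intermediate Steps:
D(N, s) = N**2 (D(N, s) = N**2 + 0 = N**2)
1431*D(13, 8) = 1431*13**2 = 1431*169 = 241839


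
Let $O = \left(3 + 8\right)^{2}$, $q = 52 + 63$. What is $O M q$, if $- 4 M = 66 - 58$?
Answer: $-27830$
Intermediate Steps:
$q = 115$
$M = -2$ ($M = - \frac{66 - 58}{4} = \left(- \frac{1}{4}\right) 8 = -2$)
$O = 121$ ($O = 11^{2} = 121$)
$O M q = 121 \left(-2\right) 115 = \left(-242\right) 115 = -27830$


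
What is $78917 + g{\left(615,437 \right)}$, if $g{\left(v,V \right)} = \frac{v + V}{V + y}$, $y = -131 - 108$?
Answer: $\frac{7813309}{99} \approx 78922.0$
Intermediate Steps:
$y = -239$ ($y = -131 - 108 = -239$)
$g{\left(v,V \right)} = \frac{V + v}{-239 + V}$ ($g{\left(v,V \right)} = \frac{v + V}{V - 239} = \frac{V + v}{-239 + V}$)
$78917 + g{\left(615,437 \right)} = 78917 + \frac{437 + 615}{-239 + 437} = 78917 + \frac{1}{198} \cdot 1052 = 78917 + \frac{526}{99} = \frac{7813309}{99}$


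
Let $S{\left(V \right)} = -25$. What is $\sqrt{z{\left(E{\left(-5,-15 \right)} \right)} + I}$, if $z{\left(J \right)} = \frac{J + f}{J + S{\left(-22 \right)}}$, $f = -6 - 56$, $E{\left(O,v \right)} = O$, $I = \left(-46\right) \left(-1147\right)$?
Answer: $\frac{\sqrt{47487810}}{30} \approx 229.7$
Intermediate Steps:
$I = 52762$
$f = -62$ ($f = -6 - 56 = -62$)
$z{\left(J \right)} = \frac{-62 + J}{-25 + J}$ ($z{\left(J \right)} = \frac{J - 62}{J - 25} = \frac{-62 + J}{-25 + J}$)
$\sqrt{z{\left(E{\left(-5,-15 \right)} \right)} + I} = \sqrt{\frac{-62 - 5}{-25 - 5} + 52762} = \sqrt{\frac{1}{-30} \left(-67\right) + 52762} = \sqrt{\left(- \frac{1}{30}\right) \left(-67\right) + 52762} = \sqrt{\frac{67}{30} + 52762} = \sqrt{\frac{1582927}{30}} = \frac{\sqrt{47487810}}{30}$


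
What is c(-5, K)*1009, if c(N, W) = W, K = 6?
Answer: 6054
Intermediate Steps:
c(-5, K)*1009 = 6*1009 = 6054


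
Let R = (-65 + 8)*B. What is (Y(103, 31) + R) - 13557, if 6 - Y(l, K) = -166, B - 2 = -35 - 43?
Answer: -9053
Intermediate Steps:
B = -76 (B = 2 + (-35 - 43) = 2 - 78 = -76)
Y(l, K) = 172 (Y(l, K) = 6 - 1*(-166) = 6 + 166 = 172)
R = 4332 (R = (-65 + 8)*(-76) = -57*(-76) = 4332)
(Y(103, 31) + R) - 13557 = (172 + 4332) - 13557 = 4504 - 13557 = -9053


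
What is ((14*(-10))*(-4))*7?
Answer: 3920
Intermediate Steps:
((14*(-10))*(-4))*7 = -140*(-4)*7 = 560*7 = 3920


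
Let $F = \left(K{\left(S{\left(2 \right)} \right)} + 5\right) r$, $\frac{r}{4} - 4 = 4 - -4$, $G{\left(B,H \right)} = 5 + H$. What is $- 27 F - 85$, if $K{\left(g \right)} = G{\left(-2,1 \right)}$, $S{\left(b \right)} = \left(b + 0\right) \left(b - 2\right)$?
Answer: $-14341$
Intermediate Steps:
$S{\left(b \right)} = b \left(-2 + b\right)$
$K{\left(g \right)} = 6$ ($K{\left(g \right)} = 5 + 1 = 6$)
$r = 48$ ($r = 16 + 4 \left(4 - -4\right) = 16 + 4 \left(4 + 4\right) = 16 + 4 \cdot 8 = 16 + 32 = 48$)
$F = 528$ ($F = \left(6 + 5\right) 48 = 11 \cdot 48 = 528$)
$- 27 F - 85 = \left(-27\right) 528 - 85 = -14256 - 85 = -14341$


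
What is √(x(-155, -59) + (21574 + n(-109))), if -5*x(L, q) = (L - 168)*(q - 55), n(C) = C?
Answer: √352515/5 ≈ 118.75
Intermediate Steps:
x(L, q) = -(-168 + L)*(-55 + q)/5 (x(L, q) = -(L - 168)*(q - 55)/5 = -(-168 + L)*(-55 + q)/5)
√(x(-155, -59) + (21574 + n(-109))) = √((-1848 + 11*(-155) + (168/5)*(-59) - ⅕*(-155)*(-59)) + (21574 - 109)) = √((-1848 - 1705 - 9912/5 - 1829) + 21465) = √(-36822/5 + 21465) = √(70503/5) = √352515/5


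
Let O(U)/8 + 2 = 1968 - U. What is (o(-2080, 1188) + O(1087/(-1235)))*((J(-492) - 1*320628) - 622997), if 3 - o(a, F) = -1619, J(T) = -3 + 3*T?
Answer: -20259198308384/1235 ≈ -1.6404e+10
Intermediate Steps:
o(a, F) = 1622 (o(a, F) = 3 - 1*(-1619) = 3 + 1619 = 1622)
O(U) = 15728 - 8*U (O(U) = -16 + 8*(1968 - U) = -16 + (15744 - 8*U) = 15728 - 8*U)
(o(-2080, 1188) + O(1087/(-1235)))*((J(-492) - 1*320628) - 622997) = (1622 + (15728 - 8696/(-1235)))*(((-3 + 3*(-492)) - 1*320628) - 622997) = (1622 + (15728 - 8696*(-1)/1235))*(((-3 - 1476) - 320628) - 622997) = (1622 + (15728 - 8*(-1087/1235)))*((-1479 - 320628) - 622997) = (1622 + (15728 + 8696/1235))*(-322107 - 622997) = (1622 + 19432776/1235)*(-945104) = (21435946/1235)*(-945104) = -20259198308384/1235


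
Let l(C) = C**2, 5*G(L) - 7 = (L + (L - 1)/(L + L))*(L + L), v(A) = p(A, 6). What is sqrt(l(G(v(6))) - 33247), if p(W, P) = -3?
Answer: I*sqrt(830734)/5 ≈ 182.29*I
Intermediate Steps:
v(A) = -3
G(L) = 7/5 + 2*L*(L + (-1 + L)/(2*L))/5 (G(L) = 7/5 + ((L + (L - 1)/(L + L))*(L + L))/5 = 7/5 + ((L + (-1 + L)/((2*L)))*(2*L))/5 = 7/5 + ((L + (-1 + L)*(1/(2*L)))*(2*L))/5 = 7/5 + ((L + (-1 + L)/(2*L))*(2*L))/5 = 7/5 + (2*L*(L + (-1 + L)/(2*L)))/5 = 7/5 + 2*L*(L + (-1 + L)/(2*L))/5)
sqrt(l(G(v(6))) - 33247) = sqrt((6/5 + (1/5)*(-3) + (2/5)*(-3)**2)**2 - 33247) = sqrt((6/5 - 3/5 + (2/5)*9)**2 - 33247) = sqrt((6/5 - 3/5 + 18/5)**2 - 33247) = sqrt((21/5)**2 - 33247) = sqrt(441/25 - 33247) = sqrt(-830734/25) = I*sqrt(830734)/5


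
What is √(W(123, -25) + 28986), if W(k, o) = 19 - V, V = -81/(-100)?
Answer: √2900419/10 ≈ 170.31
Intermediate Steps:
V = 81/100 (V = -81*(-1/100) = 81/100 ≈ 0.81000)
W(k, o) = 1819/100 (W(k, o) = 19 - 1*81/100 = 19 - 81/100 = 1819/100)
√(W(123, -25) + 28986) = √(1819/100 + 28986) = √(2900419/100) = √2900419/10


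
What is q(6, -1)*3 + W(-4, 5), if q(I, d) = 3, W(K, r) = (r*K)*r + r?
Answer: -86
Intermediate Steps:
W(K, r) = r + K*r² (W(K, r) = (K*r)*r + r = K*r² + r = r + K*r²)
q(6, -1)*3 + W(-4, 5) = 3*3 + 5*(1 - 4*5) = 9 + 5*(1 - 20) = 9 + 5*(-19) = 9 - 95 = -86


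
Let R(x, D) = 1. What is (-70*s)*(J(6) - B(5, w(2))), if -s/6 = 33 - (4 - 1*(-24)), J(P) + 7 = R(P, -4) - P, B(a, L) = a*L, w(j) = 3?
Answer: -56700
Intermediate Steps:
B(a, L) = L*a
J(P) = -6 - P (J(P) = -7 + (1 - P) = -6 - P)
s = -30 (s = -6*(33 - (4 - 1*(-24))) = -6*(33 - (4 + 24)) = -6*(33 - 1*28) = -6*(33 - 28) = -6*5 = -30)
(-70*s)*(J(6) - B(5, w(2))) = (-70*(-30))*((-6 - 1*6) - 3*5) = 2100*((-6 - 6) - 1*15) = 2100*(-12 - 15) = 2100*(-27) = -56700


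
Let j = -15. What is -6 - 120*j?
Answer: 1794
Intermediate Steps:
-6 - 120*j = -6 - 120*(-15) = -6 + 1800 = 1794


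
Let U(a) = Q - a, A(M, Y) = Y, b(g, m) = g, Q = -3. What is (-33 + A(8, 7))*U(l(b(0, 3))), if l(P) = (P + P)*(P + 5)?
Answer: 78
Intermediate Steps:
l(P) = 2*P*(5 + P) (l(P) = (2*P)*(5 + P) = 2*P*(5 + P))
U(a) = -3 - a
(-33 + A(8, 7))*U(l(b(0, 3))) = (-33 + 7)*(-3 - 2*0*(5 + 0)) = -26*(-3 - 2*0*5) = -26*(-3 - 1*0) = -26*(-3 + 0) = -26*(-3) = 78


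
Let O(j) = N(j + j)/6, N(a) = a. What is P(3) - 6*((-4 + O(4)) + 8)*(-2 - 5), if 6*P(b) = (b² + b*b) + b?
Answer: 455/2 ≈ 227.50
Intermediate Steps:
O(j) = j/3 (O(j) = (j + j)/6 = (2*j)*(⅙) = j/3)
P(b) = b²/3 + b/6 (P(b) = ((b² + b*b) + b)/6 = ((b² + b²) + b)/6 = (2*b² + b)/6 = (b + 2*b²)/6 = b²/3 + b/6)
P(3) - 6*((-4 + O(4)) + 8)*(-2 - 5) = (⅙)*3*(1 + 2*3) - 6*((-4 + (⅓)*4) + 8)*(-2 - 5) = (⅙)*3*(1 + 6) - 6*((-4 + 4/3) + 8)*(-7) = (⅙)*3*7 - 6*(-8/3 + 8)*(-7) = 7/2 - 32*(-7) = 7/2 - 6*(-112/3) = 7/2 + 224 = 455/2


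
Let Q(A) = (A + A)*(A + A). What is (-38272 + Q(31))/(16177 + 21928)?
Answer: -34428/38105 ≈ -0.90350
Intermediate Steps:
Q(A) = 4*A² (Q(A) = (2*A)*(2*A) = 4*A²)
(-38272 + Q(31))/(16177 + 21928) = (-38272 + 4*31²)/(16177 + 21928) = (-38272 + 4*961)/38105 = (-38272 + 3844)*(1/38105) = -34428*1/38105 = -34428/38105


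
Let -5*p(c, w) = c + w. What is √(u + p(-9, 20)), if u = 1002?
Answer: √24995/5 ≈ 31.620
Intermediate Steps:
p(c, w) = -c/5 - w/5 (p(c, w) = -(c + w)/5 = -c/5 - w/5)
√(u + p(-9, 20)) = √(1002 + (-⅕*(-9) - ⅕*20)) = √(1002 + (9/5 - 4)) = √(1002 - 11/5) = √(4999/5) = √24995/5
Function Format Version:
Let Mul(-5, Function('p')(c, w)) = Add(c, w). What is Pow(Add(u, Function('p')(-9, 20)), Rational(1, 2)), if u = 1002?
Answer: Mul(Rational(1, 5), Pow(24995, Rational(1, 2))) ≈ 31.620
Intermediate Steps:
Function('p')(c, w) = Add(Mul(Rational(-1, 5), c), Mul(Rational(-1, 5), w)) (Function('p')(c, w) = Mul(Rational(-1, 5), Add(c, w)) = Add(Mul(Rational(-1, 5), c), Mul(Rational(-1, 5), w)))
Pow(Add(u, Function('p')(-9, 20)), Rational(1, 2)) = Pow(Add(1002, Add(Mul(Rational(-1, 5), -9), Mul(Rational(-1, 5), 20))), Rational(1, 2)) = Pow(Add(1002, Add(Rational(9, 5), -4)), Rational(1, 2)) = Pow(Add(1002, Rational(-11, 5)), Rational(1, 2)) = Pow(Rational(4999, 5), Rational(1, 2)) = Mul(Rational(1, 5), Pow(24995, Rational(1, 2)))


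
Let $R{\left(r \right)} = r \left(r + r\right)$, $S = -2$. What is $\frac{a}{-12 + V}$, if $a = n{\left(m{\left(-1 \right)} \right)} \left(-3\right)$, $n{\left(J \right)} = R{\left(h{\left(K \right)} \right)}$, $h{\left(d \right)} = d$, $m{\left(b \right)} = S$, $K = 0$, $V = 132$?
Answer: $0$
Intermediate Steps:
$m{\left(b \right)} = -2$
$R{\left(r \right)} = 2 r^{2}$ ($R{\left(r \right)} = r 2 r = 2 r^{2}$)
$n{\left(J \right)} = 0$ ($n{\left(J \right)} = 2 \cdot 0^{2} = 2 \cdot 0 = 0$)
$a = 0$ ($a = 0 \left(-3\right) = 0$)
$\frac{a}{-12 + V} = \frac{0}{-12 + 132} = \frac{0}{120} = 0 \cdot \frac{1}{120} = 0$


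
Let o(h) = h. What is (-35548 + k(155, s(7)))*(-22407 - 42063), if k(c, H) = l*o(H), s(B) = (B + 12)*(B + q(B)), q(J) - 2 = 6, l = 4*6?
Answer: 1850804760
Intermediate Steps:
l = 24
q(J) = 8 (q(J) = 2 + 6 = 8)
s(B) = (8 + B)*(12 + B) (s(B) = (B + 12)*(B + 8) = (12 + B)*(8 + B) = (8 + B)*(12 + B))
k(c, H) = 24*H
(-35548 + k(155, s(7)))*(-22407 - 42063) = (-35548 + 24*(96 + 7² + 20*7))*(-22407 - 42063) = (-35548 + 24*(96 + 49 + 140))*(-64470) = (-35548 + 24*285)*(-64470) = (-35548 + 6840)*(-64470) = -28708*(-64470) = 1850804760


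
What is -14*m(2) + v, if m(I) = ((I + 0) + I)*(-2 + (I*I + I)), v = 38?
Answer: -186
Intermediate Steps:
m(I) = 2*I*(-2 + I + I**2) (m(I) = (I + I)*(-2 + (I**2 + I)) = (2*I)*(-2 + (I + I**2)) = (2*I)*(-2 + I + I**2) = 2*I*(-2 + I + I**2))
-14*m(2) + v = -28*2*(-2 + 2 + 2**2) + 38 = -28*2*(-2 + 2 + 4) + 38 = -28*2*4 + 38 = -14*16 + 38 = -224 + 38 = -186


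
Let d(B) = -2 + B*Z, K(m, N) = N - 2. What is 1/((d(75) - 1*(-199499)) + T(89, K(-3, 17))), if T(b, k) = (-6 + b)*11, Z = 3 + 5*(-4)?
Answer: 1/199135 ≈ 5.0217e-6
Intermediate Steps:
Z = -17 (Z = 3 - 20 = -17)
K(m, N) = -2 + N
d(B) = -2 - 17*B (d(B) = -2 + B*(-17) = -2 - 17*B)
T(b, k) = -66 + 11*b
1/((d(75) - 1*(-199499)) + T(89, K(-3, 17))) = 1/(((-2 - 17*75) - 1*(-199499)) + (-66 + 11*89)) = 1/(((-2 - 1275) + 199499) + (-66 + 979)) = 1/((-1277 + 199499) + 913) = 1/(198222 + 913) = 1/199135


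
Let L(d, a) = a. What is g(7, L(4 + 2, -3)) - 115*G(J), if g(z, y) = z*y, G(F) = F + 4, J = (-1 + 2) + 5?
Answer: -1171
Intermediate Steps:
J = 6 (J = 1 + 5 = 6)
G(F) = 4 + F
g(z, y) = y*z
g(7, L(4 + 2, -3)) - 115*G(J) = -3*7 - 115*(4 + 6) = -21 - 115*10 = -21 - 1150 = -1171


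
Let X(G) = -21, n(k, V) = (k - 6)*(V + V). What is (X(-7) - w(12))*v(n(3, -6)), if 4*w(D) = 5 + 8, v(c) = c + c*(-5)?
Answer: 3492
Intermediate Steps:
n(k, V) = 2*V*(-6 + k) (n(k, V) = (-6 + k)*(2*V) = 2*V*(-6 + k))
v(c) = -4*c (v(c) = c - 5*c = -4*c)
w(D) = 13/4 (w(D) = (5 + 8)/4 = (1/4)*13 = 13/4)
(X(-7) - w(12))*v(n(3, -6)) = (-21 - 1*13/4)*(-8*(-6)*(-6 + 3)) = (-21 - 13/4)*(-8*(-6)*(-3)) = -(-97)*36 = -97/4*(-144) = 3492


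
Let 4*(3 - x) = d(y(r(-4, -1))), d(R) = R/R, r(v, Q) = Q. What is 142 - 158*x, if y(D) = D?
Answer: -585/2 ≈ -292.50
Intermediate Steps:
d(R) = 1
x = 11/4 (x = 3 - ¼*1 = 3 - ¼ = 11/4 ≈ 2.7500)
142 - 158*x = 142 - 158*11/4 = 142 - 869/2 = -585/2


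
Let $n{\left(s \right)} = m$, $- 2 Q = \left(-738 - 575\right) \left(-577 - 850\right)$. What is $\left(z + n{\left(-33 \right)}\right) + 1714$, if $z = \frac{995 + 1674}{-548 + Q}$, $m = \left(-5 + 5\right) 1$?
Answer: $\frac{3213311020}{1874747} \approx 1714.0$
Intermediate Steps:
$Q = - \frac{1873651}{2}$ ($Q = - \frac{\left(-738 - 575\right) \left(-577 - 850\right)}{2} = - \frac{\left(-1313\right) \left(-1427\right)}{2} = \left(- \frac{1}{2}\right) 1873651 = - \frac{1873651}{2} \approx -9.3683 \cdot 10^{5}$)
$m = 0$ ($m = 0 \cdot 1 = 0$)
$z = - \frac{5338}{1874747}$ ($z = \frac{995 + 1674}{-548 - \frac{1873651}{2}} = \frac{2669}{- \frac{1874747}{2}} = 2669 \left(- \frac{2}{1874747}\right) = - \frac{5338}{1874747} \approx -0.0028473$)
$n{\left(s \right)} = 0$
$\left(z + n{\left(-33 \right)}\right) + 1714 = \left(- \frac{5338}{1874747} + 0\right) + 1714 = - \frac{5338}{1874747} + 1714 = \frac{3213311020}{1874747}$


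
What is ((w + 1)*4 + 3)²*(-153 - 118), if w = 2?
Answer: -60975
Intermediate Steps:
((w + 1)*4 + 3)²*(-153 - 118) = ((2 + 1)*4 + 3)²*(-153 - 118) = (3*4 + 3)²*(-271) = (12 + 3)²*(-271) = 15²*(-271) = 225*(-271) = -60975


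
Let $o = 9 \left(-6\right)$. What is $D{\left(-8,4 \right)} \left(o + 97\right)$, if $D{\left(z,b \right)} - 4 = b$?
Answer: $344$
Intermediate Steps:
$D{\left(z,b \right)} = 4 + b$
$o = -54$
$D{\left(-8,4 \right)} \left(o + 97\right) = \left(4 + 4\right) \left(-54 + 97\right) = 8 \cdot 43 = 344$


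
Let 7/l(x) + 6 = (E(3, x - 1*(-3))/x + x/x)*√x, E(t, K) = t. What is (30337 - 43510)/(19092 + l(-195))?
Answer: -3678890180958/5331867060257 - 5901504*I*√195/5331867060257 ≈ -0.68998 - 1.5456e-5*I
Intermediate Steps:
l(x) = 7/(-6 + √x*(1 + 3/x)) (l(x) = 7/(-6 + (3/x + x/x)*√x) = 7/(-6 + (3/x + 1)*√x) = 7/(-6 + (1 + 3/x)*√x) = 7/(-6 + √x*(1 + 3/x)))
(30337 - 43510)/(19092 + l(-195)) = (30337 - 43510)/(19092 + 7*(-195)/((-195)^(3/2) - 6*(-195) + 3*√(-195))) = -13173/(19092 + 7*(-195)/(-195*I*√195 + 1170 + 3*(I*√195))) = -13173/(19092 + 7*(-195)/(-195*I*√195 + 1170 + 3*I*√195)) = -13173/(19092 + 7*(-195)/(1170 - 192*I*√195)) = -13173/(19092 - 1365/(1170 - 192*I*√195))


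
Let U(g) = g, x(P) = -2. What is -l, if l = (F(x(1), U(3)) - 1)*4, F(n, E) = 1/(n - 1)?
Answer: 16/3 ≈ 5.3333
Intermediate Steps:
F(n, E) = 1/(-1 + n)
l = -16/3 (l = (1/(-1 - 2) - 1)*4 = (1/(-3) - 1)*4 = (-1/3 - 1)*4 = -4/3*4 = -16/3 ≈ -5.3333)
-l = -1*(-16/3) = 16/3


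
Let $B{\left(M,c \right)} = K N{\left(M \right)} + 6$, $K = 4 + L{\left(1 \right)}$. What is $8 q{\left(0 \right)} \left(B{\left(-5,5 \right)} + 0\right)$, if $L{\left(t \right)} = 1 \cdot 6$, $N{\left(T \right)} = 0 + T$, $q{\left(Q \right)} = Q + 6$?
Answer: $-2112$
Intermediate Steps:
$q{\left(Q \right)} = 6 + Q$
$N{\left(T \right)} = T$
$L{\left(t \right)} = 6$
$K = 10$ ($K = 4 + 6 = 10$)
$B{\left(M,c \right)} = 6 + 10 M$ ($B{\left(M,c \right)} = 10 M + 6 = 6 + 10 M$)
$8 q{\left(0 \right)} \left(B{\left(-5,5 \right)} + 0\right) = 8 \left(6 + 0\right) \left(\left(6 + 10 \left(-5\right)\right) + 0\right) = 8 \cdot 6 \left(\left(6 - 50\right) + 0\right) = 48 \left(-44 + 0\right) = 48 \left(-44\right) = -2112$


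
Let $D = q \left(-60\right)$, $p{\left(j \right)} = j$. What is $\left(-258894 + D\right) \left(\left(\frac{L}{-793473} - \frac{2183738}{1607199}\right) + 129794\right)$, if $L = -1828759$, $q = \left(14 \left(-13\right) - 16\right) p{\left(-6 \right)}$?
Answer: $- \frac{6072394115895527962230}{141696556903} \approx -4.2855 \cdot 10^{10}$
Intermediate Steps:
$q = 1188$ ($q = \left(14 \left(-13\right) - 16\right) \left(-6\right) = \left(-182 - 16\right) \left(-6\right) = \left(-198\right) \left(-6\right) = 1188$)
$D = -71280$ ($D = 1188 \left(-60\right) = -71280$)
$\left(-258894 + D\right) \left(\left(\frac{L}{-793473} - \frac{2183738}{1607199}\right) + 129794\right) = \left(-258894 - 71280\right) \left(\left(- \frac{1828759}{-793473} - \frac{2183738}{1607199}\right) + 129794\right) = - 330174 \left(\left(\left(-1828759\right) \left(- \frac{1}{793473}\right) - \frac{2183738}{1607199}\right) + 129794\right) = - 330174 \left(\left(\frac{1828759}{793473} - \frac{2183738}{1607199}\right) + 129794\right) = - 330174 \left(\frac{402147497989}{425089670709} + 129794\right) = \left(-330174\right) \frac{55174490867501935}{425089670709} = - \frac{6072394115895527962230}{141696556903}$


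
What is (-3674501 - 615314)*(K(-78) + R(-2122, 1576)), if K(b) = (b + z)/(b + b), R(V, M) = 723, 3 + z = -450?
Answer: -162039181995/52 ≈ -3.1161e+9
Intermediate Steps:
z = -453 (z = -3 - 450 = -453)
K(b) = (-453 + b)/(2*b) (K(b) = (b - 453)/(b + b) = (-453 + b)/((2*b)) = (-453 + b)*(1/(2*b)) = (-453 + b)/(2*b))
(-3674501 - 615314)*(K(-78) + R(-2122, 1576)) = (-3674501 - 615314)*((½)*(-453 - 78)/(-78) + 723) = -4289815*((½)*(-1/78)*(-531) + 723) = -4289815*(177/52 + 723) = -4289815*37773/52 = -162039181995/52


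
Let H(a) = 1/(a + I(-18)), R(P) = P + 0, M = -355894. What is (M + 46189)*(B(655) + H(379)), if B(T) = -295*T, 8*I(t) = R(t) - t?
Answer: 22680401419170/379 ≈ 5.9843e+10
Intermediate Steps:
R(P) = P
I(t) = 0 (I(t) = (t - t)/8 = (⅛)*0 = 0)
H(a) = 1/a (H(a) = 1/(a + 0) = 1/a)
(M + 46189)*(B(655) + H(379)) = (-355894 + 46189)*(-295*655 + 1/379) = -309705*(-193225 + 1/379) = -309705*(-73232274/379) = 22680401419170/379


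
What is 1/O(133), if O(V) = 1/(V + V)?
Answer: 266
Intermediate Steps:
O(V) = 1/(2*V)
1/O(133) = 1/((½)/133) = 1/((½)*(1/133)) = 1/(1/266) = 266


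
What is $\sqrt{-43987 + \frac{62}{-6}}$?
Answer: $\frac{2 i \sqrt{98994}}{3} \approx 209.76 i$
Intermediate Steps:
$\sqrt{-43987 + \frac{62}{-6}} = \sqrt{-43987 + 62 \left(- \frac{1}{6}\right)} = \sqrt{-43987 - \frac{31}{3}} = \sqrt{- \frac{131992}{3}} = \frac{2 i \sqrt{98994}}{3}$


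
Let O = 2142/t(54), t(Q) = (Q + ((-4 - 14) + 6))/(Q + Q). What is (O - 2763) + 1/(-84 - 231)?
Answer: 864674/315 ≈ 2745.0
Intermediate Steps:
t(Q) = (-12 + Q)/(2*Q) (t(Q) = (Q + (-18 + 6))/((2*Q)) = (Q - 12)*(1/(2*Q)) = (-12 + Q)*(1/(2*Q)) = (-12 + Q)/(2*Q))
O = 5508 (O = 2142/(((1/2)*(-12 + 54)/54)) = 2142/(((1/2)*(1/54)*42)) = 2142/(7/18) = 2142*(18/7) = 5508)
(O - 2763) + 1/(-84 - 231) = (5508 - 2763) + 1/(-84 - 231) = 2745 + 1/(-315) = 2745 - 1/315 = 864674/315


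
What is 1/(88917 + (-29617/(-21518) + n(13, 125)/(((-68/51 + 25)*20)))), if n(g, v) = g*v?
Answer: 436508/38815081213 ≈ 1.1246e-5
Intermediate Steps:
1/(88917 + (-29617/(-21518) + n(13, 125)/(((-68/51 + 25)*20)))) = 1/(88917 + (-29617/(-21518) + (13*125)/(((-68/51 + 25)*20)))) = 1/(88917 + (-29617*(-1/21518) + 1625/(((-68*1/51 + 25)*20)))) = 1/(88917 + (4231/3074 + 1625/(((-4/3 + 25)*20)))) = 1/(88917 + (4231/3074 + 1625/(((71/3)*20)))) = 1/(88917 + (4231/3074 + 1625/(1420/3))) = 1/(88917 + (4231/3074 + 1625*(3/1420))) = 1/(88917 + (4231/3074 + 975/284)) = 1/(88917 + 2099377/436508) = 1/(38815081213/436508) = 436508/38815081213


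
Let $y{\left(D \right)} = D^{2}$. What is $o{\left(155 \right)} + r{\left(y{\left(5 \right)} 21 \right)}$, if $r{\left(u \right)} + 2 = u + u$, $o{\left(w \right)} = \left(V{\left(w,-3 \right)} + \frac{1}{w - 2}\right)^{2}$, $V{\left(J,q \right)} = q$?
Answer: $\frac{24742396}{23409} \approx 1057.0$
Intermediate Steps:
$o{\left(w \right)} = \left(-3 + \frac{1}{-2 + w}\right)^{2}$ ($o{\left(w \right)} = \left(-3 + \frac{1}{w - 2}\right)^{2} = \left(-3 + \frac{1}{-2 + w}\right)^{2}$)
$r{\left(u \right)} = -2 + 2 u$ ($r{\left(u \right)} = -2 + \left(u + u\right) = -2 + 2 u$)
$o{\left(155 \right)} + r{\left(y{\left(5 \right)} 21 \right)} = \frac{\left(7 - 465\right)^{2}}{\left(-2 + 155\right)^{2}} - \left(2 - 2 \cdot 5^{2} \cdot 21\right) = \frac{\left(7 - 465\right)^{2}}{23409} - \left(2 - 2 \cdot 25 \cdot 21\right) = \frac{\left(-458\right)^{2}}{23409} + \left(-2 + 2 \cdot 525\right) = \frac{1}{23409} \cdot 209764 + \left(-2 + 1050\right) = \frac{209764}{23409} + 1048 = \frac{24742396}{23409}$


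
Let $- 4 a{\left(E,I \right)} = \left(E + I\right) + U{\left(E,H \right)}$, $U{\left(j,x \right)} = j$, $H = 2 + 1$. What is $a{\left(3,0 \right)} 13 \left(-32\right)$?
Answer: $624$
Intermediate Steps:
$H = 3$
$a{\left(E,I \right)} = - \frac{E}{2} - \frac{I}{4}$ ($a{\left(E,I \right)} = - \frac{\left(E + I\right) + E}{4} = - \frac{I + 2 E}{4} = - \frac{E}{2} - \frac{I}{4}$)
$a{\left(3,0 \right)} 13 \left(-32\right) = \left(\left(- \frac{1}{2}\right) 3 - 0\right) 13 \left(-32\right) = \left(- \frac{3}{2} + 0\right) 13 \left(-32\right) = \left(- \frac{3}{2}\right) 13 \left(-32\right) = \left(- \frac{39}{2}\right) \left(-32\right) = 624$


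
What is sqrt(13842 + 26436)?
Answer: 7*sqrt(822) ≈ 200.69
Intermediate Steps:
sqrt(13842 + 26436) = sqrt(40278) = 7*sqrt(822)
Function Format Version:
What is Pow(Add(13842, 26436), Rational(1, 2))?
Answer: Mul(7, Pow(822, Rational(1, 2))) ≈ 200.69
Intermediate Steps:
Pow(Add(13842, 26436), Rational(1, 2)) = Pow(40278, Rational(1, 2)) = Mul(7, Pow(822, Rational(1, 2)))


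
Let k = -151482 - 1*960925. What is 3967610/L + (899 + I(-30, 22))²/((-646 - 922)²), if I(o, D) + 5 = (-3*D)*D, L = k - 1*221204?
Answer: -2334905678309/819712002816 ≈ -2.8484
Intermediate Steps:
k = -1112407 (k = -151482 - 960925 = -1112407)
L = -1333611 (L = -1112407 - 1*221204 = -1112407 - 221204 = -1333611)
I(o, D) = -5 - 3*D² (I(o, D) = -5 + (-3*D)*D = -5 - 3*D²)
3967610/L + (899 + I(-30, 22))²/((-646 - 922)²) = 3967610/(-1333611) + (899 + (-5 - 3*22²))²/((-646 - 922)²) = 3967610*(-1/1333611) + (899 + (-5 - 3*484))²/((-1568)²) = -3967610/1333611 + (899 + (-5 - 1452))²/2458624 = -3967610/1333611 + (899 - 1457)²*(1/2458624) = -3967610/1333611 + (-558)²*(1/2458624) = -3967610/1333611 + 311364*(1/2458624) = -3967610/1333611 + 77841/614656 = -2334905678309/819712002816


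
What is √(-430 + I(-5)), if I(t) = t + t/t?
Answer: I*√434 ≈ 20.833*I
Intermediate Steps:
I(t) = 1 + t (I(t) = t + 1 = 1 + t)
√(-430 + I(-5)) = √(-430 + (1 - 5)) = √(-430 - 4) = √(-434) = I*√434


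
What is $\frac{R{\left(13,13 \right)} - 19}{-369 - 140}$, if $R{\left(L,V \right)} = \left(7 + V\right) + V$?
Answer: $- \frac{14}{509} \approx -0.027505$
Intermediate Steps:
$R{\left(L,V \right)} = 7 + 2 V$
$\frac{R{\left(13,13 \right)} - 19}{-369 - 140} = \frac{\left(7 + 2 \cdot 13\right) - 19}{-369 - 140} = \frac{\left(7 + 26\right) - 19}{-509} = \left(33 - 19\right) \left(- \frac{1}{509}\right) = 14 \left(- \frac{1}{509}\right) = - \frac{14}{509}$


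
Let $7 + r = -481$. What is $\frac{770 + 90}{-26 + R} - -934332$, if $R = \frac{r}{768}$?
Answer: $\frac{2389004364}{2557} \approx 9.343 \cdot 10^{5}$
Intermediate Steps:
$r = -488$ ($r = -7 - 481 = -488$)
$R = - \frac{61}{96}$ ($R = - \frac{488}{768} = \left(-488\right) \frac{1}{768} = - \frac{61}{96} \approx -0.63542$)
$\frac{770 + 90}{-26 + R} - -934332 = \frac{770 + 90}{-26 - \frac{61}{96}} - -934332 = \frac{860}{- \frac{2557}{96}} + 934332 = 860 \left(- \frac{96}{2557}\right) + 934332 = - \frac{82560}{2557} + 934332 = \frac{2389004364}{2557}$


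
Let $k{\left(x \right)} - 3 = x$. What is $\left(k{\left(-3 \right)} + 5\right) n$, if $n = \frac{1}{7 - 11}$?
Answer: $- \frac{5}{4} \approx -1.25$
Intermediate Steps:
$n = - \frac{1}{4}$ ($n = \frac{1}{-4} = - \frac{1}{4} \approx -0.25$)
$k{\left(x \right)} = 3 + x$
$\left(k{\left(-3 \right)} + 5\right) n = \left(\left(3 - 3\right) + 5\right) \left(- \frac{1}{4}\right) = \left(0 + 5\right) \left(- \frac{1}{4}\right) = 5 \left(- \frac{1}{4}\right) = - \frac{5}{4}$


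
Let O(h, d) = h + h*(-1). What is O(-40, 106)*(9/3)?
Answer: 0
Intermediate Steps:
O(h, d) = 0 (O(h, d) = h - h = 0)
O(-40, 106)*(9/3) = 0*(9/3) = 0*(9*(⅓)) = 0*3 = 0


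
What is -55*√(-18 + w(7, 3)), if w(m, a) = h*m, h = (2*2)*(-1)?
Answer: -55*I*√46 ≈ -373.03*I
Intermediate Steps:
h = -4 (h = 4*(-1) = -4)
w(m, a) = -4*m
-55*√(-18 + w(7, 3)) = -55*√(-18 - 4*7) = -55*√(-18 - 28) = -55*I*√46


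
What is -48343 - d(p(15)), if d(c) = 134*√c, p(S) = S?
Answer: -48343 - 134*√15 ≈ -48862.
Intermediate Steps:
-48343 - d(p(15)) = -48343 - 134*√15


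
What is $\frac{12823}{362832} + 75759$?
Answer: $\frac{27487802311}{362832} \approx 75759.0$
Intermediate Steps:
$\frac{12823}{362832} + 75759 = \frac{27487802311}{362832}$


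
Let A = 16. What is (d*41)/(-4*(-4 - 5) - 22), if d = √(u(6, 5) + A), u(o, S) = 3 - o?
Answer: 41*√13/14 ≈ 10.559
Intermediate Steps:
d = √13 (d = √((3 - 1*6) + 16) = √((3 - 6) + 16) = √(-3 + 16) = √13 ≈ 3.6056)
(d*41)/(-4*(-4 - 5) - 22) = (√13*41)/(-4*(-4 - 5) - 22) = (41*√13)/(-4*(-9) - 22) = (41*√13)/(36 - 22) = (41*√13)/14 = (41*√13)*(1/14) = 41*√13/14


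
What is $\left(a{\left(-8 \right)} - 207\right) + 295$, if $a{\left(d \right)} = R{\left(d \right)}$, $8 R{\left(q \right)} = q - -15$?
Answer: $\frac{711}{8} \approx 88.875$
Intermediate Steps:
$R{\left(q \right)} = \frac{15}{8} + \frac{q}{8}$ ($R{\left(q \right)} = \frac{q - -15}{8} = \frac{q + 15}{8} = \frac{15 + q}{8} = \frac{15}{8} + \frac{q}{8}$)
$a{\left(d \right)} = \frac{15}{8} + \frac{d}{8}$
$\left(a{\left(-8 \right)} - 207\right) + 295 = \left(\left(\frac{15}{8} + \frac{1}{8} \left(-8\right)\right) - 207\right) + 295 = \left(\left(\frac{15}{8} - 1\right) - 207\right) + 295 = \left(\frac{7}{8} - 207\right) + 295 = - \frac{1649}{8} + 295 = \frac{711}{8}$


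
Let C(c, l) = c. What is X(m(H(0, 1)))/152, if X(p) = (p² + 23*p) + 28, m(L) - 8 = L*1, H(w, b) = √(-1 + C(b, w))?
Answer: 69/38 ≈ 1.8158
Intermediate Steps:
H(w, b) = √(-1 + b)
m(L) = 8 + L (m(L) = 8 + L*1 = 8 + L)
X(p) = 28 + p² + 23*p
X(m(H(0, 1)))/152 = (28 + (8 + √(-1 + 1))² + 23*(8 + √(-1 + 1)))/152 = (28 + (8 + √0)² + 23*(8 + √0))*(1/152) = (28 + (8 + 0)² + 23*(8 + 0))*(1/152) = (28 + 8² + 23*8)*(1/152) = (28 + 64 + 184)*(1/152) = 276*(1/152) = 69/38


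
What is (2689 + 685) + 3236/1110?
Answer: 1874188/555 ≈ 3376.9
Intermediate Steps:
(2689 + 685) + 3236/1110 = 3374 + 3236*(1/1110) = 3374 + 1618/555 = 1874188/555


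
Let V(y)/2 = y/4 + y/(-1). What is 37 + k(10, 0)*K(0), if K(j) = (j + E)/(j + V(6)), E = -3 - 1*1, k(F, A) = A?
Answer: 37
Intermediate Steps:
E = -4 (E = -3 - 1 = -4)
V(y) = -3*y/2 (V(y) = 2*(y/4 + y/(-1)) = 2*(y*(¼) + y*(-1)) = 2*(y/4 - y) = 2*(-3*y/4) = -3*y/2)
K(j) = (-4 + j)/(-9 + j) (K(j) = (j - 4)/(j - 3/2*6) = (-4 + j)/(j - 9) = (-4 + j)/(-9 + j))
37 + k(10, 0)*K(0) = 37 + 0*((-4 + 0)/(-9 + 0)) = 37 + 0*(-4/(-9)) = 37 + 0*(-⅑*(-4)) = 37 + 0*(4/9) = 37 + 0 = 37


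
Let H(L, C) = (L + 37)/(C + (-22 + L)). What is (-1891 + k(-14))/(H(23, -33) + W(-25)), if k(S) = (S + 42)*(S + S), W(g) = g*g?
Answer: -4280/997 ≈ -4.2929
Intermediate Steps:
W(g) = g²
H(L, C) = (37 + L)/(-22 + C + L)
k(S) = 2*S*(42 + S) (k(S) = (42 + S)*(2*S) = 2*S*(42 + S))
(-1891 + k(-14))/(H(23, -33) + W(-25)) = (-1891 + 2*(-14)*(42 - 14))/((37 + 23)/(-22 - 33 + 23) + (-25)²) = (-1891 + 2*(-14)*28)/(60/(-32) + 625) = (-1891 - 784)/(-1/32*60 + 625) = -2675/(-15/8 + 625) = -2675/4985/8 = -2675*8/4985 = -4280/997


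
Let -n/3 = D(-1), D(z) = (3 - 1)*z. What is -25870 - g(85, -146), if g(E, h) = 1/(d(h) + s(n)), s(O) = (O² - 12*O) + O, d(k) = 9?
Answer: -543269/21 ≈ -25870.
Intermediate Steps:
D(z) = 2*z
n = 6 (n = -6*(-1) = -3*(-2) = 6)
s(O) = O² - 11*O
g(E, h) = -1/21 (g(E, h) = 1/(9 + 6*(-11 + 6)) = 1/(9 + 6*(-5)) = 1/(9 - 30) = 1/(-21) = -1/21)
-25870 - g(85, -146) = -25870 - 1*(-1/21) = -25870 + 1/21 = -543269/21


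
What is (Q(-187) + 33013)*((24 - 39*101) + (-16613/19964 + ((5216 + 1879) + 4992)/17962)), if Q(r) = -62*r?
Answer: -639040853138997/3659116 ≈ -1.7464e+8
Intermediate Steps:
(Q(-187) + 33013)*((24 - 39*101) + (-16613/19964 + ((5216 + 1879) + 4992)/17962)) = (-62*(-187) + 33013)*((24 - 39*101) + (-16613/19964 + ((5216 + 1879) + 4992)/17962)) = (11594 + 33013)*((24 - 3939) + (-16613*1/19964 + (7095 + 4992)*(1/17962))) = 44607*(-3915 + (-16613/19964 + 12087*(1/17962))) = 44607*(-3915 + (-16613/19964 + 12087/17962)) = 44607*(-3915 - 582631/3659116) = 44607*(-14326021771/3659116) = -639040853138997/3659116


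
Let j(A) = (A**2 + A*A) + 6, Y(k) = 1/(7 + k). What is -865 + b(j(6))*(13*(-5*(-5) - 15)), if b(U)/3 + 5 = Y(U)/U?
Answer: -47854/17 ≈ -2814.9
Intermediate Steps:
j(A) = 6 + 2*A**2 (j(A) = (A**2 + A**2) + 6 = 2*A**2 + 6 = 6 + 2*A**2)
b(U) = -15 + 3/(U*(7 + U)) (b(U) = -15 + 3*(1/((7 + U)*U)) = -15 + 3*(1/(U*(7 + U))) = -15 + 3/(U*(7 + U)))
-865 + b(j(6))*(13*(-5*(-5) - 15)) = -865 + (-15 + 3/((6 + 2*6**2)*(7 + (6 + 2*6**2))))*(13*(-5*(-5) - 15)) = -865 + (-15 + 3/((6 + 2*36)*(7 + (6 + 2*36))))*(13*(25 - 15)) = -865 + (-15 + 3/((6 + 72)*(7 + (6 + 72))))*(13*10) = -865 + (-15 + 3/(78*(7 + 78)))*130 = -865 + (-15 + 3*(1/78)/85)*130 = -865 + (-15 + 3*(1/78)*(1/85))*130 = -865 + (-15 + 1/2210)*130 = -865 - 33149/2210*130 = -865 - 33149/17 = -47854/17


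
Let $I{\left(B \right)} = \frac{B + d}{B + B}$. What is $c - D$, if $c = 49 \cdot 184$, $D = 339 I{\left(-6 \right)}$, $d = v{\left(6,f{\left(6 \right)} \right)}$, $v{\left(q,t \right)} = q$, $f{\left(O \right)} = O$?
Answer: $9016$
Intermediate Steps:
$d = 6$
$I{\left(B \right)} = \frac{6 + B}{2 B}$ ($I{\left(B \right)} = \frac{B + 6}{B + B} = \frac{6 + B}{2 B}$)
$D = 0$ ($D = 339 \frac{6 - 6}{2 \left(-6\right)} = 339 \cdot \frac{1}{2} \left(- \frac{1}{6}\right) 0 = 339 \cdot 0 = 0$)
$c = 9016$
$c - D = 9016 - 0 = 9016 + 0 = 9016$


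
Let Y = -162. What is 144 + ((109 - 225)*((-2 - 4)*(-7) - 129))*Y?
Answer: -1634760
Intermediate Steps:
144 + ((109 - 225)*((-2 - 4)*(-7) - 129))*Y = 144 + ((109 - 225)*((-2 - 4)*(-7) - 129))*(-162) = 144 - 116*(-6*(-7) - 129)*(-162) = 144 - 116*(42 - 129)*(-162) = 144 - 116*(-87)*(-162) = 144 + 10092*(-162) = 144 - 1634904 = -1634760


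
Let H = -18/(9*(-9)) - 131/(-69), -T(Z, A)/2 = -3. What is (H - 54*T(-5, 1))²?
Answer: 4439423641/42849 ≈ 1.0361e+5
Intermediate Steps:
T(Z, A) = 6 (T(Z, A) = -2*(-3) = 6)
H = 439/207 (H = -18/(-81) - 131*(-1/69) = -18*(-1/81) + 131/69 = 2/9 + 131/69 = 439/207 ≈ 2.1208)
(H - 54*T(-5, 1))² = (439/207 - 54*6)² = (439/207 - 324)² = (-66629/207)² = 4439423641/42849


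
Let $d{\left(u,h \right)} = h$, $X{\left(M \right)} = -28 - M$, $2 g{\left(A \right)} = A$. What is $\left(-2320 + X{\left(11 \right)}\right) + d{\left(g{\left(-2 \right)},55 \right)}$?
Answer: $-2304$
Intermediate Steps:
$g{\left(A \right)} = \frac{A}{2}$
$\left(-2320 + X{\left(11 \right)}\right) + d{\left(g{\left(-2 \right)},55 \right)} = \left(-2320 - 39\right) + 55 = -2359 + 55 = -2304$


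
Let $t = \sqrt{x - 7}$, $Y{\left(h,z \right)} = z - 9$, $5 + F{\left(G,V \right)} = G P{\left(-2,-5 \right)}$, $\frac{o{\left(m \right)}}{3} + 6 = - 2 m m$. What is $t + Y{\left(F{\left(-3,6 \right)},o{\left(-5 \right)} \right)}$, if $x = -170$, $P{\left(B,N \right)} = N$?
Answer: $-177 + i \sqrt{177} \approx -177.0 + 13.304 i$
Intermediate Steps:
$o{\left(m \right)} = -18 - 6 m^{2}$ ($o{\left(m \right)} = -18 + 3 - 2 m m = -18 + 3 \left(- 2 m^{2}\right) = -18 - 6 m^{2}$)
$F{\left(G,V \right)} = -5 - 5 G$ ($F{\left(G,V \right)} = -5 + G \left(-5\right) = -5 - 5 G$)
$Y{\left(h,z \right)} = -9 + z$ ($Y{\left(h,z \right)} = z - 9 = -9 + z$)
$t = i \sqrt{177}$ ($t = \sqrt{-170 - 7} = \sqrt{-177} = i \sqrt{177} \approx 13.304 i$)
$t + Y{\left(F{\left(-3,6 \right)},o{\left(-5 \right)} \right)} = i \sqrt{177} - \left(27 + 150\right) = i \sqrt{177} - 177 = -177 + i \sqrt{177}$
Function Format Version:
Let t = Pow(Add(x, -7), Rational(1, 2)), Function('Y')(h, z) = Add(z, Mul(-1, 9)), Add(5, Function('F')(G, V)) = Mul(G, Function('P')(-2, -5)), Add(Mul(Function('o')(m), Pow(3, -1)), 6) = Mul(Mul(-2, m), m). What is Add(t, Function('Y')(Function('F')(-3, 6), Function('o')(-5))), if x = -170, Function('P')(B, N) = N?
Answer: Add(-177, Mul(I, Pow(177, Rational(1, 2)))) ≈ Add(-177.00, Mul(13.304, I))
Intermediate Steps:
Function('o')(m) = Add(-18, Mul(-6, Pow(m, 2))) (Function('o')(m) = Add(-18, Mul(3, Mul(Mul(-2, m), m))) = Add(-18, Mul(3, Mul(-2, Pow(m, 2)))) = Add(-18, Mul(-6, Pow(m, 2))))
Function('F')(G, V) = Add(-5, Mul(-5, G)) (Function('F')(G, V) = Add(-5, Mul(G, -5)) = Add(-5, Mul(-5, G)))
Function('Y')(h, z) = Add(-9, z) (Function('Y')(h, z) = Add(z, -9) = Add(-9, z))
t = Mul(I, Pow(177, Rational(1, 2))) (t = Pow(Add(-170, -7), Rational(1, 2)) = Pow(-177, Rational(1, 2)) = Mul(I, Pow(177, Rational(1, 2))) ≈ Mul(13.304, I))
Add(t, Function('Y')(Function('F')(-3, 6), Function('o')(-5))) = Add(Mul(I, Pow(177, Rational(1, 2))), Add(-9, Add(-18, Mul(-6, Pow(-5, 2))))) = Add(Mul(I, Pow(177, Rational(1, 2))), Add(-9, Add(-18, Mul(-6, 25)))) = Add(Mul(I, Pow(177, Rational(1, 2))), Add(-9, Add(-18, -150))) = Add(Mul(I, Pow(177, Rational(1, 2))), Add(-9, -168)) = Add(Mul(I, Pow(177, Rational(1, 2))), -177) = Add(-177, Mul(I, Pow(177, Rational(1, 2))))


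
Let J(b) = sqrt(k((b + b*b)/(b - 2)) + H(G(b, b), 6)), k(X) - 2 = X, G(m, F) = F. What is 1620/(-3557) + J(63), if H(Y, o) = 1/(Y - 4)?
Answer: -1620/3557 + 7*sqrt(18005797)/3599 ≈ 7.7978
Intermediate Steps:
k(X) = 2 + X
H(Y, o) = 1/(-4 + Y)
J(b) = sqrt(2 + 1/(-4 + b) + (b + b**2)/(-2 + b)) (J(b) = sqrt((2 + (b + b*b)/(b - 2)) + 1/(-4 + b)) = sqrt((2 + (b + b**2)/(-2 + b)) + 1/(-4 + b)) = sqrt(2 + 1/(-4 + b) + (b + b**2)/(-2 + b)))
1620/(-3557) + J(63) = 1620/(-3557) + sqrt((14 + 63**3 - 1*63**2 - 15*63)/(8 + 63**2 - 6*63)) = 1620*(-1/3557) + sqrt((14 + 250047 - 1*3969 - 945)/(8 + 3969 - 378)) = -1620/3557 + sqrt((14 + 250047 - 3969 - 945)/3599) = -1620/3557 + sqrt((1/3599)*245147) = -1620/3557 + sqrt(245147/3599) = -1620/3557 + 7*sqrt(18005797)/3599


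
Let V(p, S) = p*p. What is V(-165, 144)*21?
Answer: 571725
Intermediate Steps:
V(p, S) = p**2
V(-165, 144)*21 = (-165)**2*21 = 27225*21 = 571725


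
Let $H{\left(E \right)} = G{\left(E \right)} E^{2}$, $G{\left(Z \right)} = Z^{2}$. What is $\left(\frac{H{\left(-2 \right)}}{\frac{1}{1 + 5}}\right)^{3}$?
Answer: $884736$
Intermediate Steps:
$H{\left(E \right)} = E^{4}$ ($H{\left(E \right)} = E^{2} E^{2} = E^{4}$)
$\left(\frac{H{\left(-2 \right)}}{\frac{1}{1 + 5}}\right)^{3} = \left(\frac{\left(-2\right)^{4}}{\frac{1}{1 + 5}}\right)^{3} = \left(\frac{16}{\frac{1}{6}}\right)^{3} = \left(16 \frac{1}{\frac{1}{6}}\right)^{3} = \left(16 \cdot 6\right)^{3} = 96^{3} = 884736$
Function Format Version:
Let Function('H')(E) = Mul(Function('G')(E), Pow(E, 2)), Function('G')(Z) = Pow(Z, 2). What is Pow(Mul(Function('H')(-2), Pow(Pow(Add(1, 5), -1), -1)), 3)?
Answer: 884736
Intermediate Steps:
Function('H')(E) = Pow(E, 4) (Function('H')(E) = Mul(Pow(E, 2), Pow(E, 2)) = Pow(E, 4))
Pow(Mul(Function('H')(-2), Pow(Pow(Add(1, 5), -1), -1)), 3) = Pow(Mul(Pow(-2, 4), Pow(Pow(Add(1, 5), -1), -1)), 3) = Pow(Mul(16, Pow(Pow(6, -1), -1)), 3) = Pow(Mul(16, Pow(Rational(1, 6), -1)), 3) = Pow(Mul(16, 6), 3) = Pow(96, 3) = 884736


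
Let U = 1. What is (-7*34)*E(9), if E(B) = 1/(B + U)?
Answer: -119/5 ≈ -23.800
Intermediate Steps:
E(B) = 1/(1 + B) (E(B) = 1/(B + 1) = 1/(1 + B))
(-7*34)*E(9) = (-7*34)/(1 + 9) = -238/10 = -238*⅒ = -119/5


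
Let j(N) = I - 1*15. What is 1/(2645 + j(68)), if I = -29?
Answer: 1/2601 ≈ 0.00038447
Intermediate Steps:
j(N) = -44 (j(N) = -29 - 1*15 = -29 - 15 = -44)
1/(2645 + j(68)) = 1/(2645 - 44) = 1/2601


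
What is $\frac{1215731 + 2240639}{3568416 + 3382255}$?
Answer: $\frac{3456370}{6950671} \approx 0.49727$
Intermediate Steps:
$\frac{1215731 + 2240639}{3568416 + 3382255} = \frac{3456370}{6950671}$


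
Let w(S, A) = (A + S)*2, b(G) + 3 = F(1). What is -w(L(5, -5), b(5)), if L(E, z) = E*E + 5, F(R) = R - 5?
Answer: -46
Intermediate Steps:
F(R) = -5 + R
b(G) = -7 (b(G) = -3 + (-5 + 1) = -3 - 4 = -7)
L(E, z) = 5 + E² (L(E, z) = E² + 5 = 5 + E²)
w(S, A) = 2*A + 2*S
-w(L(5, -5), b(5)) = -(2*(-7) + 2*(5 + 5²)) = -(-14 + 2*(5 + 25)) = -(-14 + 2*30) = -(-14 + 60) = -1*46 = -46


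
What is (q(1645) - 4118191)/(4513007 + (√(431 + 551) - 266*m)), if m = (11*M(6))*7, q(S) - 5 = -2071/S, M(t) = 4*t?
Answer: -9080969637460333/8867631110306885 + 2258139347*√982/8867631110306885 ≈ -1.0240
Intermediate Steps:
q(S) = 5 - 2071/S
m = 1848 (m = (11*(4*6))*7 = (11*24)*7 = 264*7 = 1848)
(q(1645) - 4118191)/(4513007 + (√(431 + 551) - 266*m)) = ((5 - 2071/1645) - 4118191)/(4513007 + (√(431 + 551) - 266*1848)) = ((5 - 2071*1/1645) - 4118191)/(4513007 + (√982 - 491568)) = ((5 - 2071/1645) - 4118191)/(4513007 + (-491568 + √982)) = (6154/1645 - 4118191)/(4021439 + √982) = -6774418041/(1645*(4021439 + √982))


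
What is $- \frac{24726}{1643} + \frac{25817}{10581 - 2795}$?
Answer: $- \frac{150099305}{12792398} \approx -11.733$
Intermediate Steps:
$- \frac{24726}{1643} + \frac{25817}{10581 - 2795} = \left(-24726\right) \frac{1}{1643} + \frac{25817}{7786} = - \frac{24726}{1643} + 25817 \cdot \frac{1}{7786} = - \frac{24726}{1643} + \frac{25817}{7786} = - \frac{150099305}{12792398}$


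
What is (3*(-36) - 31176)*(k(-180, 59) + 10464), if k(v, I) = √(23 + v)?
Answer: -327355776 - 31284*I*√157 ≈ -3.2736e+8 - 3.9199e+5*I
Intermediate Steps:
(3*(-36) - 31176)*(k(-180, 59) + 10464) = (3*(-36) - 31176)*(√(23 - 180) + 10464) = (-108 - 31176)*(√(-157) + 10464) = -31284*(I*√157 + 10464) = -31284*(10464 + I*√157) = -327355776 - 31284*I*√157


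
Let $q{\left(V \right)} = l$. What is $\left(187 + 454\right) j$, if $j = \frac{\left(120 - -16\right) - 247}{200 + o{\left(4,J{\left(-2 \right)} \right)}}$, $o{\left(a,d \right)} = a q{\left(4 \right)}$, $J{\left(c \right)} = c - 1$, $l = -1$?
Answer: $- \frac{71151}{196} \approx -363.02$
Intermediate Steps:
$q{\left(V \right)} = -1$
$J{\left(c \right)} = -1 + c$
$o{\left(a,d \right)} = - a$ ($o{\left(a,d \right)} = a \left(-1\right) = - a$)
$j = - \frac{111}{196}$ ($j = \frac{\left(120 - -16\right) - 247}{200 - 4} = \frac{\left(120 + 16\right) - 247}{200 - 4} = \frac{136 - 247}{196} = \left(-111\right) \frac{1}{196} = - \frac{111}{196} \approx -0.56633$)
$\left(187 + 454\right) j = \left(187 + 454\right) \left(- \frac{111}{196}\right) = 641 \left(- \frac{111}{196}\right) = - \frac{71151}{196}$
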